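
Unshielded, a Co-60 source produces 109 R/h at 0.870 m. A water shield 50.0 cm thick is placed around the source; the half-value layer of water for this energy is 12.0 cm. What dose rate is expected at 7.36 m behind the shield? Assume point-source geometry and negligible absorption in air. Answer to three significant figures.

0.0848 R/h

Distance alone: (0.870/7.36)² = 0.01397, so 109 × 0.01397 = 1.523 R/h.
Shield: 50.0/12.0 = 4.167 half-value layers → attenuation 2^(−4.167) = 0.05567.
Combined: 1.523 × 0.05567 = 0.08479 R/h.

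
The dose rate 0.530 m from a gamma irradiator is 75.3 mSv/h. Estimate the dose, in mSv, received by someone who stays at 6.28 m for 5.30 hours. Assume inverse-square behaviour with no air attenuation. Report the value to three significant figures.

Applying the 1/r² law, rate at 6.28 m:
75.3 × (0.530/6.28)² = 75.3 × 0.007122 = 0.5363 mSv/h.
Dose = rate × time = 0.5363 mSv/h × 5.300 h = 2.842 mSv.

2.84 mSv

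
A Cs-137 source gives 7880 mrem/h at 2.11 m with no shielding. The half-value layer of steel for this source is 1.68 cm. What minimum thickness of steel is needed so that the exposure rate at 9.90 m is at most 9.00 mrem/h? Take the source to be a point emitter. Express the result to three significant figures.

8.93 cm

At 9.90 m, distance alone gives (2.11/9.90)² = 0.04542, so 7880 × 0.04542 = 357.9 mrem/h.
Further attenuation needed: 357.9/9.00 = 39.77.
n = log₂(39.77) = 5.314 half-value layers.
Thickness = 5.314 × 1.68 cm = 8.928 cm.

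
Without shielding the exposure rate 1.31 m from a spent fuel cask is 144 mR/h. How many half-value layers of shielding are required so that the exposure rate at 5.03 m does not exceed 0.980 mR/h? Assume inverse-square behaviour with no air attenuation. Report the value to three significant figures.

3.32 half-value layers

At 5.03 m, distance alone gives 144 × (1.31/5.03)² = 144 × 0.06783 = 9.768 mR/h.
Further attenuation needed: 9.768/0.980 = 9.967.
n = log₂(9.967) = 3.317 half-value layers.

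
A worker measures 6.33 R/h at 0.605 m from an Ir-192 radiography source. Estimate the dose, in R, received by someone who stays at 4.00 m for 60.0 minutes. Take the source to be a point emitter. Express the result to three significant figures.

0.145 R

Applying the 1/r² law, rate at 4.00 m:
6.33 × (0.605/4.00)² = 6.33 × 0.02288 = 0.1448 R/h.
Dose = rate × time = 0.1448 R/h × 1.000 h = 0.1448 R.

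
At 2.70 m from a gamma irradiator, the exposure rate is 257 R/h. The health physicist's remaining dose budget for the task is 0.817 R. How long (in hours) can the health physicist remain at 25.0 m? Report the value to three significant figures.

0.273 h

Since intensity falls as 1/r², rate at 25.0 m:
257 × (2.70/25.0)² = 257 × 0.01166 = 2.997 R/h.
Stay time = 0.817 R ÷ 2.997 R/h = 0.2726 h.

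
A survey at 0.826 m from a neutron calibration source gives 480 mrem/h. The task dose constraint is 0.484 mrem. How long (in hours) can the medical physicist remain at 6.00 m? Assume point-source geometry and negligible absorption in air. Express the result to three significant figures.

0.0532 h

Intensity scales as (d₁/d₂)², so rate at 6.00 m:
(0.826/6.00)² = 0.01895, so 480 × 0.01895 = 9.096 mrem/h.
Stay time = 0.484 mrem ÷ 9.096 mrem/h = 0.05321 h.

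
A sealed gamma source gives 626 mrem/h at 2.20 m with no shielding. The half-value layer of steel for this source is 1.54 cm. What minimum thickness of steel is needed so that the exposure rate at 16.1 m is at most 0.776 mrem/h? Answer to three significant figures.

6.03 cm

At 16.1 m, distance alone gives 626 × (2.20/16.1)² = 626 × 0.01867 = 11.69 mrem/h.
Further attenuation needed: 11.69/0.776 = 15.06.
n = log₂(15.06) = 3.913 half-value layers.
Thickness = 3.913 × 1.54 cm = 6.026 cm.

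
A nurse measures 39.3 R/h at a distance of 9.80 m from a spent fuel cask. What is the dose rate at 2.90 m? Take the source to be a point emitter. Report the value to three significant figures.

Intensity scales as (d₁/d₂)², so the rate at 2.90 m is
39.3 × (9.80/2.90)² = 39.3 × 11.42 = 448.8 R/h.

449 R/h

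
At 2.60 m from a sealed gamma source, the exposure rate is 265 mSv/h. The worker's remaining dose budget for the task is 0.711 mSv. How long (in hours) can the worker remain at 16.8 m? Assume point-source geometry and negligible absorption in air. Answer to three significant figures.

0.112 h

Since intensity falls as 1/r², rate at 16.8 m:
265 × (2.60/16.8)² = 265 × 0.02395 = 6.347 mSv/h.
Stay time = 0.711 mSv ÷ 6.347 mSv/h = 0.1120 h.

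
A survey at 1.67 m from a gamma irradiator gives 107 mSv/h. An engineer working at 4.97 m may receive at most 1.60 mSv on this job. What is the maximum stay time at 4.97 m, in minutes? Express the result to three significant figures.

Applying the 1/r² law, rate at 4.97 m:
107 × (1.67/4.97)² = 107 × 0.1129 = 12.08 mSv/h.
Stay time = 1.60 mSv ÷ 12.08 mSv/h = 0.1325 h = 7.950 min.

7.95 min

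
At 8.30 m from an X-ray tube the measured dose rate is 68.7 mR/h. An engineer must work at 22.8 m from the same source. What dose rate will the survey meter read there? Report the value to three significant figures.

Intensity scales as (d₁/d₂)², so scaling from 8.30 m to 22.8 m:
68.7 × (8.30/22.8)² = 68.7 × 0.1325 = 9.103 mR/h.

9.10 mR/h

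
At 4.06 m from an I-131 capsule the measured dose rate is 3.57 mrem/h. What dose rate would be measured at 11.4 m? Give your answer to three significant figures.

By the inverse-square law, scaling from 4.06 m to 11.4 m:
3.57 × (4.06/11.4)² = 3.57 × 0.1268 = 0.4527 mrem/h.

0.453 mrem/h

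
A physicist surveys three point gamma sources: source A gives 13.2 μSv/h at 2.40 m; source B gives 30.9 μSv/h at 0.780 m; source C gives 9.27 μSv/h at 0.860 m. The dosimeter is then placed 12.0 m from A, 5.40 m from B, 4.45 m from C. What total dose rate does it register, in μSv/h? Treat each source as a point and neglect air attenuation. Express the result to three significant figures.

1.52 μSv/h

Each source contributes Iᵢ·(dᵢ/rᵢ)²; contributions add.
A: 13.2 × (2.40/12.0)² = 0.5280 μSv/h
B: 30.9 × (0.780/5.40)² = 0.6447 μSv/h
C: 9.27 × (0.860/4.45)² = 0.3462 μSv/h
Total = 0.5280 + 0.6447 + 0.3462 = 1.519 μSv/h.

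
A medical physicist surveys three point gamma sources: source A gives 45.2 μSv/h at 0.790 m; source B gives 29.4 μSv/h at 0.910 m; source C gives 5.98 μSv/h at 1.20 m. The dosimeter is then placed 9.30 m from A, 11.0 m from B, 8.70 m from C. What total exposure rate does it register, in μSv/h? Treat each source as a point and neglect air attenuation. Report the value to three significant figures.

By superposition, sum each source's inverse-square contribution:
A: 45.2 × (0.790/9.30)² = 0.3262 μSv/h
B: 29.4 × (0.910/11.0)² = 0.2012 μSv/h
C: 5.98 × (1.20/8.70)² = 0.1138 μSv/h
Total = 0.3262 + 0.2012 + 0.1138 = 0.6412 μSv/h.

0.641 μSv/h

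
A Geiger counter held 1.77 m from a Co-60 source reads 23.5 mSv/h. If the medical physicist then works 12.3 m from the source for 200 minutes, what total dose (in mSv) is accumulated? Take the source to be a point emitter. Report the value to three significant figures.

1.62 mSv

Intensity scales as (d₁/d₂)², so rate at 12.3 m:
(1.77/12.3)² = 0.02071, so 23.5 × 0.02071 = 0.4867 mSv/h.
Dose = rate × time = 0.4867 mSv/h × 3.333 h = 1.622 mSv.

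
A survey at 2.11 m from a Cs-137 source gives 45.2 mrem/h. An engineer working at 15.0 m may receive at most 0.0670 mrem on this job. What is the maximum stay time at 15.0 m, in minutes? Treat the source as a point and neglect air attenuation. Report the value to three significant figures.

4.49 min

Intensity scales as (d₁/d₂)², so rate at 15.0 m:
45.2 × (2.11/15.0)² = 45.2 × 0.01979 = 0.8945 mrem/h.
Stay time = 0.0670 mrem ÷ 0.8945 mrem/h = 0.07490 h = 4.494 min.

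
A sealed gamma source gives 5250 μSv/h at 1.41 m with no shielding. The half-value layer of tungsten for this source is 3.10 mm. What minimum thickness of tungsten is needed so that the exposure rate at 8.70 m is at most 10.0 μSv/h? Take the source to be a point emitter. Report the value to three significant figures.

At 8.70 m, distance alone gives 5250 × (1.41/8.70)² = 5250 × 0.02627 = 137.9 μSv/h.
Further attenuation needed: 137.9/10.0 = 13.79.
n = log₂(13.79) = 3.786 half-value layers.
Thickness = 3.786 × 3.10 mm = 11.74 mm.

11.7 mm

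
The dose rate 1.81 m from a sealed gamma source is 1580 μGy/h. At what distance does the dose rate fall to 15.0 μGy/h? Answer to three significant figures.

18.6 m

By the inverse-square law, d₂ = d₁·√(I₁/I₂).
I₁/I₂ = 1580/15.0 = 105.3, so d₂ = 1.81 × √105.3 = 18.57 m.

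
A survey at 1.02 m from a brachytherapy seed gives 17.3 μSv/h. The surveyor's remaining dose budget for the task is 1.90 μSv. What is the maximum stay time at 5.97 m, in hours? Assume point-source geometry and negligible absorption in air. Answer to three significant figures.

Using I₁d₁² = I₂d₂², rate at 5.97 m:
(1.02/5.97)² = 0.02919, so 17.3 × 0.02919 = 0.5050 μSv/h.
Stay time = 1.90 μSv ÷ 0.5050 μSv/h = 3.762 h.

3.76 h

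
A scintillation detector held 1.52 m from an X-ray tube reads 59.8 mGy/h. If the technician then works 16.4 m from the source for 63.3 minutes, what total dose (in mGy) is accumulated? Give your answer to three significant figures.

0.542 mGy

By the inverse-square law, rate at 16.4 m:
(1.52/16.4)² = 0.008590, so 59.8 × 0.008590 = 0.5137 mGy/h.
Dose = rate × time = 0.5137 mGy/h × 1.055 h = 0.5420 mGy.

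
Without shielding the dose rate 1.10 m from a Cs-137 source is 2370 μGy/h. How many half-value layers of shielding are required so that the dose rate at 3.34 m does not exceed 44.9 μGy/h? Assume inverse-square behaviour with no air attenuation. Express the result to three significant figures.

2.52 half-value layers

At 3.34 m, distance alone gives (1.10/3.34)² = 0.1085, so 2370 × 0.1085 = 257.1 μGy/h.
Further attenuation needed: 257.1/44.9 = 5.726.
n = log₂(5.726) = 2.518 half-value layers.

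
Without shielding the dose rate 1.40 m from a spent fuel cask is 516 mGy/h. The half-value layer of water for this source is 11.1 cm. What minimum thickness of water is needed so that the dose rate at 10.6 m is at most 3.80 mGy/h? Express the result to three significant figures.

13.8 cm

At 10.6 m, distance alone gives (1.40/10.6)² = 0.01744, so 516 × 0.01744 = 8.999 mGy/h.
Further attenuation needed: 8.999/3.80 = 2.368.
n = log₂(2.368) = 1.244 half-value layers.
Thickness = 1.244 × 11.1 cm = 13.81 cm.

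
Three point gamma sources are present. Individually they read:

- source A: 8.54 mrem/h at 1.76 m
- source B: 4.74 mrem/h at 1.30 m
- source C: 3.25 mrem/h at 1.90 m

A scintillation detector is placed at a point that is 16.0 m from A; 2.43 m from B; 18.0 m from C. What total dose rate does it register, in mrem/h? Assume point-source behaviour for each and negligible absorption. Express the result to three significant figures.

Each source contributes Iᵢ·(dᵢ/rᵢ)²; contributions add.
A: 8.54 × (1.76/16.0)² = 0.1033 mrem/h
B: 4.74 × (1.30/2.43)² = 1.357 mrem/h
C: 3.25 × (1.90/18.0)² = 0.03621 mrem/h
Total = 0.1033 + 1.357 + 0.03621 = 1.497 mrem/h.

1.50 mrem/h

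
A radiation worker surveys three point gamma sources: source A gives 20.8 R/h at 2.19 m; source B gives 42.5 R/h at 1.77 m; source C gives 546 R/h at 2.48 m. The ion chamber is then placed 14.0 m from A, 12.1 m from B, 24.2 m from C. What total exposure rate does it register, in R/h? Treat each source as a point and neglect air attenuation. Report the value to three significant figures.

By superposition, sum each source's inverse-square contribution:
A: 20.8 × (2.19/14.0)² = 0.5090 R/h
B: 42.5 × (1.77/12.1)² = 0.9094 R/h
C: 546 × (2.48/24.2)² = 5.734 R/h
Total = 0.5090 + 0.9094 + 5.734 = 7.152 R/h.

7.15 R/h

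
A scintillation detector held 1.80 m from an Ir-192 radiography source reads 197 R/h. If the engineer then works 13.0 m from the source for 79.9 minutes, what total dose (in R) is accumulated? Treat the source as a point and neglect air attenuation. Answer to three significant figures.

5.03 R

Since intensity falls as 1/r², rate at 13.0 m:
(1.80/13.0)² = 0.01917, so 197 × 0.01917 = 3.776 R/h.
Dose = rate × time = 3.776 R/h × 1.332 h = 5.030 R.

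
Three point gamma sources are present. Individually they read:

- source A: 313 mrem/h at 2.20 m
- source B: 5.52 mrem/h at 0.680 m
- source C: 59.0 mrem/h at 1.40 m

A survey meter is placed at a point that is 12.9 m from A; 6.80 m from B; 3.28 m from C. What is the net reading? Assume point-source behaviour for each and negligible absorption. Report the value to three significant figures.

By superposition, sum each source's inverse-square contribution:
A: 313 × (2.20/12.9)² = 9.104 mrem/h
B: 5.52 × (0.680/6.80)² = 0.05520 mrem/h
C: 59.0 × (1.40/3.28)² = 10.75 mrem/h
Total = 9.104 + 0.05520 + 10.75 = 19.91 mrem/h.

19.9 mrem/h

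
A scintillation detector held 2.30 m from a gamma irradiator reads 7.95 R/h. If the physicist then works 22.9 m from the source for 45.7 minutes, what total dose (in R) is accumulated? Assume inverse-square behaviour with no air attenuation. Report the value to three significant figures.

0.0611 R

Using I₁d₁² = I₂d₂², rate at 22.9 m:
(2.30/22.9)² = 0.01009, so 7.95 × 0.01009 = 0.08022 R/h.
Dose = rate × time = 0.08022 R/h × 0.7617 h = 0.06110 R.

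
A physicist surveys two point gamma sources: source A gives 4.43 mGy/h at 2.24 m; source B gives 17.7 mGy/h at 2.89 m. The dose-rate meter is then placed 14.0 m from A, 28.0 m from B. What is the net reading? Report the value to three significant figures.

0.302 mGy/h

By superposition, sum each source's inverse-square contribution:
A: 4.43 × (2.24/14.0)² = 0.1134 mGy/h
B: 17.7 × (2.89/28.0)² = 0.1886 mGy/h
Total = 0.1134 + 0.1886 = 0.3020 mGy/h.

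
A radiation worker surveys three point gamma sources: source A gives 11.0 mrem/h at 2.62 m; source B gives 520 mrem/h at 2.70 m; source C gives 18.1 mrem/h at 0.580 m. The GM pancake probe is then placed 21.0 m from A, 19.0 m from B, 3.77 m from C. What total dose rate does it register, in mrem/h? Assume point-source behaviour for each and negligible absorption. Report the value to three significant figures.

Each source contributes Iᵢ·(dᵢ/rᵢ)²; contributions add.
A: 11.0 × (2.62/21.0)² = 0.1712 mrem/h
B: 520 × (2.70/19.0)² = 10.50 mrem/h
C: 18.1 × (0.580/3.77)² = 0.4284 mrem/h
Total = 0.1712 + 10.50 + 0.4284 = 11.10 mrem/h.

11.1 mrem/h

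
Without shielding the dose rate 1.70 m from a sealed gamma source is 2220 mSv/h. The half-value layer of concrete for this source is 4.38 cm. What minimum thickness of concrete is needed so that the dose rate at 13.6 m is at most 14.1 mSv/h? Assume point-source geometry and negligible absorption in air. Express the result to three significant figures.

At 13.6 m, distance alone gives 2220 × (1.70/13.6)² = 2220 × 0.01562 = 34.68 mSv/h.
Further attenuation needed: 34.68/14.1 = 2.460.
n = log₂(2.460) = 1.299 half-value layers.
Thickness = 1.299 × 4.38 cm = 5.690 cm.

5.69 cm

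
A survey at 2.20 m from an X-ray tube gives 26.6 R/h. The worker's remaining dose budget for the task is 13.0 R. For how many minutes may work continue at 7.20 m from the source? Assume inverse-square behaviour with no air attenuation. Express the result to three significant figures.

314 min

Intensity scales as (d₁/d₂)², so rate at 7.20 m:
26.6 × (2.20/7.20)² = 26.6 × 0.09336 = 2.483 R/h.
Stay time = 13.0 R ÷ 2.483 R/h = 5.236 h = 314.2 min.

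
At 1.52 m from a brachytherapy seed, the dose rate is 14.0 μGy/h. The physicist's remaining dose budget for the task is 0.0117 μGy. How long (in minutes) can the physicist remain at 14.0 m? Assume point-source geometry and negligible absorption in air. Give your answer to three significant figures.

4.25 min

Applying the 1/r² law, rate at 14.0 m:
14.0 × (1.52/14.0)² = 14.0 × 0.01179 = 0.1651 μGy/h.
Stay time = 0.0117 μGy ÷ 0.1651 μGy/h = 0.07087 h = 4.252 min.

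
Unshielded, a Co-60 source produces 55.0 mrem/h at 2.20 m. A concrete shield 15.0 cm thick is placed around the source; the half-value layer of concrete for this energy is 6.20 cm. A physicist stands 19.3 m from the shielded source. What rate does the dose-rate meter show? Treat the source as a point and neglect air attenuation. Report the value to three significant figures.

0.134 mrem/h

Distance alone: 55.0 × (2.20/19.3)² = 55.0 × 0.01299 = 0.7145 mrem/h.
Shield: 15.0/6.20 = 2.419 half-value layers → attenuation 2^(−2.419) = 0.1870.
Combined: 0.7145 × 0.1870 = 0.1336 mrem/h.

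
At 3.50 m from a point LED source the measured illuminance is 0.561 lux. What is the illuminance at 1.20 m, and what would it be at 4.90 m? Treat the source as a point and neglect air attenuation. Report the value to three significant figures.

By the inverse-square law,
At 1.20 m: (3.50/1.20)² = 8.507, so 0.561 × 8.507 = 4.772 lux
At 4.90 m: (1.20/4.90)² = 0.05998, so 4.772 × 0.05998 = 0.2862 lux.

4.77 lux; 0.286 lux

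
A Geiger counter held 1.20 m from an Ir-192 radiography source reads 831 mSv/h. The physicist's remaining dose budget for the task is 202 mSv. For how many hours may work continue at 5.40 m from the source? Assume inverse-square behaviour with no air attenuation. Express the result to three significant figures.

4.92 h

Using I₁d₁² = I₂d₂², rate at 5.40 m:
(1.20/5.40)² = 0.04938, so 831 × 0.04938 = 41.03 mSv/h.
Stay time = 202 mSv ÷ 41.03 mSv/h = 4.923 h.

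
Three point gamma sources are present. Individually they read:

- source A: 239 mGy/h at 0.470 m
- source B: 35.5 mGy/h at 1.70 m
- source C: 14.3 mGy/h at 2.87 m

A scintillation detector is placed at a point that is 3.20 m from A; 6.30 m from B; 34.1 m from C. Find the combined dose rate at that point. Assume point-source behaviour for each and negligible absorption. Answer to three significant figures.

7.84 mGy/h

By superposition, sum each source's inverse-square contribution:
A: 239 × (0.470/3.20)² = 5.156 mGy/h
B: 35.5 × (1.70/6.30)² = 2.585 mGy/h
C: 14.3 × (2.87/34.1)² = 0.1013 mGy/h
Total = 5.156 + 2.585 + 0.1013 = 7.842 mGy/h.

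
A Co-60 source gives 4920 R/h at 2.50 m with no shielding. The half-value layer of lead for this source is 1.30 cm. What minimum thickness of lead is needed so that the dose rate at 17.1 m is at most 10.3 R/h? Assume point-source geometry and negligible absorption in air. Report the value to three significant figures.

At 17.1 m, distance alone gives (2.50/17.1)² = 0.02137, so 4920 × 0.02137 = 105.1 R/h.
Further attenuation needed: 105.1/10.3 = 10.20.
n = log₂(10.20) = 3.350 half-value layers.
Thickness = 3.350 × 1.30 cm = 4.355 cm.

4.36 cm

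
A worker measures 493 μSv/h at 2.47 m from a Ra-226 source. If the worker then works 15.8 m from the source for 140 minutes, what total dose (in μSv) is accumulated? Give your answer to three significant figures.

Using I₁d₁² = I₂d₂², rate at 15.8 m:
(2.47/15.8)² = 0.02444, so 493 × 0.02444 = 12.05 μSv/h.
Dose = rate × time = 12.05 μSv/h × 2.333 h = 28.11 μSv.

28.1 μSv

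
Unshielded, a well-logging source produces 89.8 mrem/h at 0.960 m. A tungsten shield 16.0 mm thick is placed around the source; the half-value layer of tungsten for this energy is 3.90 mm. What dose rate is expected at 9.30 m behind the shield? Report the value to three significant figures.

Distance alone: 89.8 × (0.960/9.30)² = 89.8 × 0.01066 = 0.9573 mrem/h.
Shield: 16.0/3.90 = 4.103 half-value layers → attenuation 2^(−4.103) = 0.05819.
Combined: 0.9573 × 0.05819 = 0.05571 mrem/h.

0.0557 mrem/h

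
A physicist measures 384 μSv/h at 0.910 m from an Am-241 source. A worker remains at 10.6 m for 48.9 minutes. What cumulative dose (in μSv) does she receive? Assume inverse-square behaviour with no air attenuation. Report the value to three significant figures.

2.31 μSv

By the inverse-square law, rate at 10.6 m:
384 × (0.910/10.6)² = 384 × 0.007370 = 2.830 μSv/h.
Dose = rate × time = 2.830 μSv/h × 0.8150 h = 2.306 μSv.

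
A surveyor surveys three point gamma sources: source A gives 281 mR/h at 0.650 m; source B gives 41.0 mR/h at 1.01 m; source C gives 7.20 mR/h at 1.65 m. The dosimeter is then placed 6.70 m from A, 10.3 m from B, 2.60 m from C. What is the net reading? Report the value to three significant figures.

5.94 mR/h

Each source contributes Iᵢ·(dᵢ/rᵢ)²; contributions add.
A: 281 × (0.650/6.70)² = 2.645 mR/h
B: 41.0 × (1.01/10.3)² = 0.3942 mR/h
C: 7.20 × (1.65/2.60)² = 2.900 mR/h
Total = 2.645 + 0.3942 + 2.900 = 5.939 mR/h.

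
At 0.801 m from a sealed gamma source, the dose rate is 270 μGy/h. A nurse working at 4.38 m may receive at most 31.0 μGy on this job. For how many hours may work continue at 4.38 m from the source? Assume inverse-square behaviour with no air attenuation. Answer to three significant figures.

3.43 h

By the inverse-square law, rate at 4.38 m:
270 × (0.801/4.38)² = 270 × 0.03344 = 9.029 μGy/h.
Stay time = 31.0 μGy ÷ 9.029 μGy/h = 3.433 h.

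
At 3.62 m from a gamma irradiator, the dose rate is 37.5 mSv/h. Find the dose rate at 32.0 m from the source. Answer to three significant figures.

0.480 mSv/h

By the inverse-square law, the rate at 32.0 m is
(3.62/32.0)² = 0.01280, so 37.5 × 0.01280 = 0.4800 mSv/h.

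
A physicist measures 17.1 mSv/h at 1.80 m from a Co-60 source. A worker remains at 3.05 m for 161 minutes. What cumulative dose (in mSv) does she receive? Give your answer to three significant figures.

Since intensity falls as 1/r², rate at 3.05 m:
(1.80/3.05)² = 0.3483, so 17.1 × 0.3483 = 5.956 mSv/h.
Dose = rate × time = 5.956 mSv/h × 2.683 h = 15.98 mSv.

16.0 mSv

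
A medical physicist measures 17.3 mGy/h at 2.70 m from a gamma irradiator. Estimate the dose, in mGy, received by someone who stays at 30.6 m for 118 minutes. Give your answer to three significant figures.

0.265 mGy

Applying the 1/r² law, rate at 30.6 m:
17.3 × (2.70/30.6)² = 17.3 × 0.007785 = 0.1347 mGy/h.
Dose = rate × time = 0.1347 mGy/h × 1.967 h = 0.2650 mGy.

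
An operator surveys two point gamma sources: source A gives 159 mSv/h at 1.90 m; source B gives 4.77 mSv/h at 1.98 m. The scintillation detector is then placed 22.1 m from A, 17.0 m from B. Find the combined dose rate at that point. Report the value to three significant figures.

1.24 mSv/h

Each source contributes Iᵢ·(dᵢ/rᵢ)²; contributions add.
A: 159 × (1.90/22.1)² = 1.175 mSv/h
B: 4.77 × (1.98/17.0)² = 0.06471 mSv/h
Total = 1.175 + 0.06471 = 1.240 mSv/h.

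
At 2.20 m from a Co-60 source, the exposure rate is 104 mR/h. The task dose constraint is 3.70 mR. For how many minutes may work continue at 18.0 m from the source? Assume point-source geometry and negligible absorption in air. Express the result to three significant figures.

143 min

By the inverse-square law, rate at 18.0 m:
104 × (2.20/18.0)² = 104 × 0.01494 = 1.554 mR/h.
Stay time = 3.70 mR ÷ 1.554 mR/h = 2.381 h = 142.9 min.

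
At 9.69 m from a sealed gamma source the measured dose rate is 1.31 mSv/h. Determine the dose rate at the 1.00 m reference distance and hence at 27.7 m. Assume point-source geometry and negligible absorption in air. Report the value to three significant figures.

Using I₁d₁² = I₂d₂²,
At 1.00 m: 1.31 × (9.69/1.00)² = 1.31 × 93.90 = 123.0 mSv/h
At 27.7 m: 123.0 × (1.00/27.7)² = 123.0 × 0.001303 = 0.1603 mSv/h.

123 mSv/h; 0.160 mSv/h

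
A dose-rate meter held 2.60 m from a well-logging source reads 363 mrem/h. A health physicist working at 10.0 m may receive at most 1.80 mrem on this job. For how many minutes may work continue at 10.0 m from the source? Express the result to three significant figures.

4.40 min

Using I₁d₁² = I₂d₂², rate at 10.0 m:
(2.60/10.0)² = 0.06760, so 363 × 0.06760 = 24.54 mrem/h.
Stay time = 1.80 mrem ÷ 24.54 mrem/h = 0.07335 h = 4.401 min.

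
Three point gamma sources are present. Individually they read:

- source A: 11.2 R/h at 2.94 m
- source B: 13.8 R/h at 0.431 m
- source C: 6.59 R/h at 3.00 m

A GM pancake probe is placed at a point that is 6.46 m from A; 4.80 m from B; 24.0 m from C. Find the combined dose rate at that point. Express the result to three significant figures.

By superposition, sum each source's inverse-square contribution:
A: 11.2 × (2.94/6.46)² = 2.320 R/h
B: 13.8 × (0.431/4.80)² = 0.1113 R/h
C: 6.59 × (3.00/24.0)² = 0.1030 R/h
Total = 2.320 + 0.1113 + 0.1030 = 2.534 R/h.

2.53 R/h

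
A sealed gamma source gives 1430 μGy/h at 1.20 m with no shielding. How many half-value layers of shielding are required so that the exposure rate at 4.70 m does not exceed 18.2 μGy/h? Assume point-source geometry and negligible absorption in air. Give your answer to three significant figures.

2.36 half-value layers

At 4.70 m, distance alone gives (1.20/4.70)² = 0.06519, so 1430 × 0.06519 = 93.22 μGy/h.
Further attenuation needed: 93.22/18.2 = 5.122.
n = log₂(5.122) = 2.357 half-value layers.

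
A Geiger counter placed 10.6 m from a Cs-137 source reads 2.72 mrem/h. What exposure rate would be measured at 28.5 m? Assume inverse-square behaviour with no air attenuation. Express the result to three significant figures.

0.376 mrem/h

Applying the 1/r² law, scaling from 10.6 m to 28.5 m:
(10.6/28.5)² = 0.1383, so 2.72 × 0.1383 = 0.3762 mrem/h.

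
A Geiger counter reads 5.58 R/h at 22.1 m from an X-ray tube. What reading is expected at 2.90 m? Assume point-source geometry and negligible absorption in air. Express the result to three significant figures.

By the inverse-square law, the rate at 2.90 m is
5.58 × (22.1/2.90)² = 5.58 × 58.07 = 324.0 R/h.

324 R/h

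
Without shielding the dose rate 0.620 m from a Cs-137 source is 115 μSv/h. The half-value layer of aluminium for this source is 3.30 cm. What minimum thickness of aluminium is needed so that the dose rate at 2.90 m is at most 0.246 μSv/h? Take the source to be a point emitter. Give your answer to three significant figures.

At 2.90 m, distance alone gives (0.620/2.90)² = 0.04571, so 115 × 0.04571 = 5.257 μSv/h.
Further attenuation needed: 5.257/0.246 = 21.37.
n = log₂(21.37) = 4.418 half-value layers.
Thickness = 4.418 × 3.30 cm = 14.58 cm.

14.6 cm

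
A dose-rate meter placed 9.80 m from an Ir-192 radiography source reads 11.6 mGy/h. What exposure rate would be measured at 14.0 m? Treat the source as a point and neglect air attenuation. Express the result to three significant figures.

5.68 mGy/h

By the inverse-square law, scaling from 9.80 m to 14.0 m:
(9.80/14.0)² = 0.4900, so 11.6 × 0.4900 = 5.684 mGy/h.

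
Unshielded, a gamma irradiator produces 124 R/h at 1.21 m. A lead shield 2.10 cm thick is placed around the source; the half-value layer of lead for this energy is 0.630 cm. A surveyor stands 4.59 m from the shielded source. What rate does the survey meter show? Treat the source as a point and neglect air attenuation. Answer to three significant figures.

Distance alone: (1.21/4.59)² = 0.06949, so 124 × 0.06949 = 8.617 R/h.
Shield: 2.10/0.630 = 3.333 half-value layers → attenuation 2^(−3.333) = 0.09924.
Combined: 8.617 × 0.09924 = 0.8552 R/h.

0.855 R/h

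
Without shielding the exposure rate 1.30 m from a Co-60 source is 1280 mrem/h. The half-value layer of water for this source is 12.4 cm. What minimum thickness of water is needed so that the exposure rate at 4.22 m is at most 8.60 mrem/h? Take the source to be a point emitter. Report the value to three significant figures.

At 4.22 m, distance alone gives 1280 × (1.30/4.22)² = 1280 × 0.09490 = 121.5 mrem/h.
Further attenuation needed: 121.5/8.60 = 14.13.
n = log₂(14.13) = 3.821 half-value layers.
Thickness = 3.821 × 12.4 cm = 47.38 cm.

47.4 cm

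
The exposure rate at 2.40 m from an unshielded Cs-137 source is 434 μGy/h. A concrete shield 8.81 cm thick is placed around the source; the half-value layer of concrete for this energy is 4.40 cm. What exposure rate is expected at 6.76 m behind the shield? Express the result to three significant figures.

13.7 μGy/h

Distance alone: (2.40/6.76)² = 0.1260, so 434 × 0.1260 = 54.68 μGy/h.
Shield: 8.81/4.40 = 2.002 half-value layers → attenuation 2^(−2.002) = 0.2497.
Combined: 54.68 × 0.2497 = 13.65 μGy/h.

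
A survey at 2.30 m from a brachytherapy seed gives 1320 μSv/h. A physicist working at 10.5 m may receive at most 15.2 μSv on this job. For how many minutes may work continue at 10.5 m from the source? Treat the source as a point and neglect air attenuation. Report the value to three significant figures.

14.4 min

Intensity scales as (d₁/d₂)², so rate at 10.5 m:
(2.30/10.5)² = 0.04798, so 1320 × 0.04798 = 63.33 μSv/h.
Stay time = 15.2 μSv ÷ 63.33 μSv/h = 0.2400 h = 14.40 min.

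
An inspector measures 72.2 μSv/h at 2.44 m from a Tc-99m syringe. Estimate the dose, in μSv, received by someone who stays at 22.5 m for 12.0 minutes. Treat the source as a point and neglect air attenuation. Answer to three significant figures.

0.170 μSv

Intensity scales as (d₁/d₂)², so rate at 22.5 m:
72.2 × (2.44/22.5)² = 72.2 × 0.01176 = 0.8491 μSv/h.
Dose = rate × time = 0.8491 μSv/h × 0.2000 h = 0.1698 μSv.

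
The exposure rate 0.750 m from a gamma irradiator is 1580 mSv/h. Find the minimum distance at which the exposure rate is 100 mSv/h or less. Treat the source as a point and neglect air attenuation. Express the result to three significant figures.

2.98 m

By the inverse-square law, d₂ = d₁·√(I₁/I₂).
I₁/I₂ = 1580/100 = 15.80, so d₂ = 0.750 × √15.80 = 2.981 m.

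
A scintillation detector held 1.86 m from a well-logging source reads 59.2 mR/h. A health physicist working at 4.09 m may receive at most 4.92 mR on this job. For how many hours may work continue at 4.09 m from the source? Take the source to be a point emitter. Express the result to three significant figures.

Using I₁d₁² = I₂d₂², rate at 4.09 m:
59.2 × (1.86/4.09)² = 59.2 × 0.2068 = 12.24 mR/h.
Stay time = 4.92 mR ÷ 12.24 mR/h = 0.4020 h.

0.402 h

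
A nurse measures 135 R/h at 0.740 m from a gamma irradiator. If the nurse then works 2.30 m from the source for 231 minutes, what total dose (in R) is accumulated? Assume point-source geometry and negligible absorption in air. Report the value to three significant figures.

53.8 R

Intensity scales as (d₁/d₂)², so rate at 2.30 m:
(0.740/2.30)² = 0.1035, so 135 × 0.1035 = 13.97 R/h.
Dose = rate × time = 13.97 R/h × 3.850 h = 53.78 R.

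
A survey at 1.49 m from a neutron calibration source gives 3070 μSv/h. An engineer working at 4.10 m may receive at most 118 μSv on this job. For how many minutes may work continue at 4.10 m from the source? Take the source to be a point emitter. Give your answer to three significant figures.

17.5 min

Applying the 1/r² law, rate at 4.10 m:
(1.49/4.10)² = 0.1321, so 3070 × 0.1321 = 405.5 μSv/h.
Stay time = 118 μSv ÷ 405.5 μSv/h = 0.2910 h = 17.46 min.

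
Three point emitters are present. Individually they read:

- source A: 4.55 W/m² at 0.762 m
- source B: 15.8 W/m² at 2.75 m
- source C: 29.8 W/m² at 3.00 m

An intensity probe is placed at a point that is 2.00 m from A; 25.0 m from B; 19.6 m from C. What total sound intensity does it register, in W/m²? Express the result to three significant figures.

1.55 W/m²

Each source contributes Iᵢ·(dᵢ/rᵢ)²; contributions add.
A: 4.55 × (0.762/2.00)² = 0.6605 W/m²
B: 15.8 × (2.75/25.0)² = 0.1912 W/m²
C: 29.8 × (3.00/19.6)² = 0.6981 W/m²
Total = 0.6605 + 0.1912 + 0.6981 = 1.550 W/m².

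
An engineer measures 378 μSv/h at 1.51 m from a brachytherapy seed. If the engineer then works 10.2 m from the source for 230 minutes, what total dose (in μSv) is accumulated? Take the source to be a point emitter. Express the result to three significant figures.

31.8 μSv

Since intensity falls as 1/r², rate at 10.2 m:
(1.51/10.2)² = 0.02192, so 378 × 0.02192 = 8.286 μSv/h.
Dose = rate × time = 8.286 μSv/h × 3.833 h = 31.76 μSv.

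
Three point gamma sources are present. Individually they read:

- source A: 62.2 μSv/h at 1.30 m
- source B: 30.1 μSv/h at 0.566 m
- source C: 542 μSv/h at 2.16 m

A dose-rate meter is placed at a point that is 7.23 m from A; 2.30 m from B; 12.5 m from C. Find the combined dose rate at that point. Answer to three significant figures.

20.0 μSv/h

Each source contributes Iᵢ·(dᵢ/rᵢ)²; contributions add.
A: 62.2 × (1.30/7.23)² = 2.011 μSv/h
B: 30.1 × (0.566/2.30)² = 1.823 μSv/h
C: 542 × (2.16/12.5)² = 16.18 μSv/h
Total = 2.011 + 1.823 + 16.18 = 20.01 μSv/h.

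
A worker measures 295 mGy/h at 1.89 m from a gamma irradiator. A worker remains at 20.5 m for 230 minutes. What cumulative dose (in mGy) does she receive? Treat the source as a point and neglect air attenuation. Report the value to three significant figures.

9.61 mGy

Applying the 1/r² law, rate at 20.5 m:
(1.89/20.5)² = 0.008500, so 295 × 0.008500 = 2.508 mGy/h.
Dose = rate × time = 2.508 mGy/h × 3.833 h = 9.613 mGy.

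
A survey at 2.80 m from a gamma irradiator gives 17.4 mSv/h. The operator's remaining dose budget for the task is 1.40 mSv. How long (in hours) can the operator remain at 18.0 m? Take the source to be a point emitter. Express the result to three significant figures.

Using I₁d₁² = I₂d₂², rate at 18.0 m:
17.4 × (2.80/18.0)² = 17.4 × 0.02420 = 0.4211 mSv/h.
Stay time = 1.40 mSv ÷ 0.4211 mSv/h = 3.325 h.

3.33 h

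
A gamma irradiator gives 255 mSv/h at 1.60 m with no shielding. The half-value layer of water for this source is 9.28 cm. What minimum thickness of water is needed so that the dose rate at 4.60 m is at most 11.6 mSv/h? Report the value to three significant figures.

13.1 cm

At 4.60 m, distance alone gives (1.60/4.60)² = 0.1210, so 255 × 0.1210 = 30.86 mSv/h.
Further attenuation needed: 30.86/11.6 = 2.660.
n = log₂(2.660) = 1.411 half-value layers.
Thickness = 1.411 × 9.28 cm = 13.09 cm.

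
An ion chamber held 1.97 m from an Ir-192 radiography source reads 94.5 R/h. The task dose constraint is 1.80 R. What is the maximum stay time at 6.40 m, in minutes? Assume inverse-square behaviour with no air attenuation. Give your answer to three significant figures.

By the inverse-square law, rate at 6.40 m:
94.5 × (1.97/6.40)² = 94.5 × 0.09475 = 8.954 R/h.
Stay time = 1.80 R ÷ 8.954 R/h = 0.2010 h = 12.06 min.

12.1 min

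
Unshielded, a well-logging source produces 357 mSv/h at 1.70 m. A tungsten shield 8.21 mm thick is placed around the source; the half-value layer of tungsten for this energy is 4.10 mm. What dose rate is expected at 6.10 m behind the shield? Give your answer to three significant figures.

6.92 mSv/h

Distance alone: (1.70/6.10)² = 0.07767, so 357 × 0.07767 = 27.73 mSv/h.
Shield: 8.21/4.10 = 2.002 half-value layers → attenuation 2^(−2.002) = 0.2497.
Combined: 27.73 × 0.2497 = 6.924 mSv/h.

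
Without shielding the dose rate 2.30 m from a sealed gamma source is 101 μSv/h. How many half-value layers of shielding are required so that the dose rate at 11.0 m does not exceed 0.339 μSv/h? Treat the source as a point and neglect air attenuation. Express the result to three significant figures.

3.70 half-value layers

At 11.0 m, distance alone gives 101 × (2.30/11.0)² = 101 × 0.04372 = 4.416 μSv/h.
Further attenuation needed: 4.416/0.339 = 13.03.
n = log₂(13.03) = 3.704 half-value layers.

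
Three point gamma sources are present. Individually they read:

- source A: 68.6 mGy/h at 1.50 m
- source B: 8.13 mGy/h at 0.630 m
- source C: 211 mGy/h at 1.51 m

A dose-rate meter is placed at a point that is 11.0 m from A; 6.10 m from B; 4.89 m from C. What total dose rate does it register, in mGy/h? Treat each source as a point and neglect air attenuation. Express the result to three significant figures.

21.5 mGy/h

By superposition, sum each source's inverse-square contribution:
A: 68.6 × (1.50/11.0)² = 1.276 mGy/h
B: 8.13 × (0.630/6.10)² = 0.08672 mGy/h
C: 211 × (1.51/4.89)² = 20.12 mGy/h
Total = 1.276 + 0.08672 + 20.12 = 21.48 mGy/h.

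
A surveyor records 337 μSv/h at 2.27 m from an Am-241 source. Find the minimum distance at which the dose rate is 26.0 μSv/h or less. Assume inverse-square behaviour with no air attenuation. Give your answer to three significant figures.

8.17 m

Applying the 1/r² law, d₂ = d₁·√(I₁/I₂).
I₁/I₂ = 337/26.0 = 12.96, so d₂ = 2.27 × √12.96 = 8.172 m.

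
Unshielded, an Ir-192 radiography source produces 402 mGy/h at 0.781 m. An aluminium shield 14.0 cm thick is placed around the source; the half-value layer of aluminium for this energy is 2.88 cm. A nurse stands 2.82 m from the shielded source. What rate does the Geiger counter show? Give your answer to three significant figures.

Distance alone: 402 × (0.781/2.82)² = 402 × 0.07670 = 30.83 mGy/h.
Shield: 14.0/2.88 = 4.861 half-value layers → attenuation 2^(−4.861) = 0.03441.
Combined: 30.83 × 0.03441 = 1.061 mGy/h.

1.06 mGy/h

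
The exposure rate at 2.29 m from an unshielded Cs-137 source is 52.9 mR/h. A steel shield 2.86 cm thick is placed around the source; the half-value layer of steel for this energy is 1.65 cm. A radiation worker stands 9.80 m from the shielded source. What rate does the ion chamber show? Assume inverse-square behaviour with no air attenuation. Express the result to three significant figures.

Distance alone: (2.29/9.80)² = 0.05460, so 52.9 × 0.05460 = 2.888 mR/h.
Shield: 2.86/1.65 = 1.733 half-value layers → attenuation 2^(−1.733) = 0.3008.
Combined: 2.888 × 0.3008 = 0.8687 mR/h.

0.869 mR/h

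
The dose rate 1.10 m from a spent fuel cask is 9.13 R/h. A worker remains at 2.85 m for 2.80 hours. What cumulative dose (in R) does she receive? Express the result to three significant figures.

Applying the 1/r² law, rate at 2.85 m:
9.13 × (1.10/2.85)² = 9.13 × 0.1490 = 1.360 R/h.
Dose = rate × time = 1.360 R/h × 2.800 h = 3.808 R.

3.81 R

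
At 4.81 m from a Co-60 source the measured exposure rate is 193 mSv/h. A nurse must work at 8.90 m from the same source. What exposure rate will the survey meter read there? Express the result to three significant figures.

56.4 mSv/h

By the inverse-square law, scaling from 4.81 m to 8.90 m:
193 × (4.81/8.90)² = 193 × 0.2921 = 56.38 mSv/h.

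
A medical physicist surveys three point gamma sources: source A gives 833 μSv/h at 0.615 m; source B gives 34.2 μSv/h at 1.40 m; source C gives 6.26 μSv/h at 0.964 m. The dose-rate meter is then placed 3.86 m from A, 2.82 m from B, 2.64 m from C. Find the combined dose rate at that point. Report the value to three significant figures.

30.4 μSv/h

By superposition, sum each source's inverse-square contribution:
A: 833 × (0.615/3.86)² = 21.15 μSv/h
B: 34.2 × (1.40/2.82)² = 8.429 μSv/h
C: 6.26 × (0.964/2.64)² = 0.8347 μSv/h
Total = 21.15 + 8.429 + 0.8347 = 30.41 μSv/h.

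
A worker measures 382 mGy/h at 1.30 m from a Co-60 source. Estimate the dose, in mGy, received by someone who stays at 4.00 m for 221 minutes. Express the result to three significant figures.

149 mGy

Using I₁d₁² = I₂d₂², rate at 4.00 m:
382 × (1.30/4.00)² = 382 × 0.1056 = 40.34 mGy/h.
Dose = rate × time = 40.34 mGy/h × 3.683 h = 148.6 mGy.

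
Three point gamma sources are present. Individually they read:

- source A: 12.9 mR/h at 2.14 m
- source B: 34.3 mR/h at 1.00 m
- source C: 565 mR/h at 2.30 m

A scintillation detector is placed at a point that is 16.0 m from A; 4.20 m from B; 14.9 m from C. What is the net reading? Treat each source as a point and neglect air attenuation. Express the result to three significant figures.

15.6 mR/h

By superposition, sum each source's inverse-square contribution:
A: 12.9 × (2.14/16.0)² = 0.2308 mR/h
B: 34.3 × (1.00/4.20)² = 1.944 mR/h
C: 565 × (2.30/14.9)² = 13.46 mR/h
Total = 0.2308 + 1.944 + 13.46 = 15.63 mR/h.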